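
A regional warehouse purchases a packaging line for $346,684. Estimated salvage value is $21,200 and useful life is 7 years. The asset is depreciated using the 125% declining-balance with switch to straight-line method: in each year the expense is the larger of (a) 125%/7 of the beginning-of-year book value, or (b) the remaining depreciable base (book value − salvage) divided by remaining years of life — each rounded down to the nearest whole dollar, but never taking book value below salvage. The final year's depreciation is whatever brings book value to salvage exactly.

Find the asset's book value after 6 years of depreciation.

Depreciable base = $346,684 − $21,200 = $325,484.
Year 1: DB = ⌊$346,684 × 125%/7⌋ = $61,907; SL = ⌊$325,484/7⌋ = $46,497 → take DB $61,907. Book value $284,777.
Year 2: DB = ⌊$284,777 × 125%/7⌋ = $50,853; SL = ⌊$263,577/6⌋ = $43,929 → take DB $50,853. Book value $233,924.
Year 3: DB = ⌊$233,924 × 125%/7⌋ = $41,772; SL = ⌊$212,724/5⌋ = $42,544 → take SL $42,544. Book value $191,380.
Year 4: DB = ⌊$191,380 × 125%/7⌋ = $34,175; SL = ⌊$170,180/4⌋ = $42,545 → take SL $42,545. Book value $148,835.
Year 5: DB = ⌊$148,835 × 125%/7⌋ = $26,577; SL = ⌊$127,635/3⌋ = $42,545 → take SL $42,545. Book value $106,290.
Year 6: DB = ⌊$106,290 × 125%/7⌋ = $18,980; SL = ⌊$85,090/2⌋ = $42,545 → take SL $42,545. Book value $63,745.

$63,745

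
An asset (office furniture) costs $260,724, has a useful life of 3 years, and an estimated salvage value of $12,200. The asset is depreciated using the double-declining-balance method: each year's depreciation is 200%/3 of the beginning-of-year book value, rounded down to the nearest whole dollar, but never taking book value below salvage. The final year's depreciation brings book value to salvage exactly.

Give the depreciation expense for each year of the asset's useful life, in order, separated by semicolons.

$173,816; $57,938; $16,770

Depreciable base = $260,724 − $12,200 = $248,524.
Year 1: ⌊$260,724 × 200%/3⌋ = $173,816. Book value $86,908.
Year 2: ⌊$86,908 × 200%/3⌋ = $57,938. Book value $28,970.
Year 3 (final): $28,970 − $12,200 = $16,770. Book value $12,200.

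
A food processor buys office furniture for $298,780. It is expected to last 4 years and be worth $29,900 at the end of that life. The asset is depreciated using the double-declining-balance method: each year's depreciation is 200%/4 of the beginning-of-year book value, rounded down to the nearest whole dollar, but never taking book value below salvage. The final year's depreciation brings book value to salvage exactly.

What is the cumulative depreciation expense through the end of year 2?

$224,085

Depreciable base = $298,780 − $29,900 = $268,880.
Year 1: ⌊$298,780 × 200%/4⌋ = $149,390. Book value $149,390.
Year 2: ⌊$149,390 × 200%/4⌋ = $74,695. Book value $74,695.
Accumulated through year 2 = $298,780 − $74,695 = $224,085.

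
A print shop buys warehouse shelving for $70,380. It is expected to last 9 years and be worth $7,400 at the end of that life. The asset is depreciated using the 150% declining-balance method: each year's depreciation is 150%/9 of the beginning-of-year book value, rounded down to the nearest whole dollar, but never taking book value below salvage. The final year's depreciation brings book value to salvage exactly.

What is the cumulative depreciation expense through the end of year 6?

Depreciable base = $70,380 − $7,400 = $62,980.
Year 1: ⌊$70,380 × 150%/9⌋ = $11,730. Book value $58,650.
Year 2: ⌊$58,650 × 150%/9⌋ = $9,775. Book value $48,875.
Year 3: ⌊$48,875 × 150%/9⌋ = $8,145. Book value $40,730.
Year 4: ⌊$40,730 × 150%/9⌋ = $6,788. Book value $33,942.
Year 5: ⌊$33,942 × 150%/9⌋ = $5,657. Book value $28,285.
Year 6: ⌊$28,285 × 150%/9⌋ = $4,714. Book value $23,571.
Accumulated through year 6 = $70,380 − $23,571 = $46,809.

$46,809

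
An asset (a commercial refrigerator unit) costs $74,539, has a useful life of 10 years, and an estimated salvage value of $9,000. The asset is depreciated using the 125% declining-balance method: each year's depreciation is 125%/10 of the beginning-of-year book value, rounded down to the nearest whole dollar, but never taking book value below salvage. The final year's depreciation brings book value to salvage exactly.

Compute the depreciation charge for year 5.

$5,461

Depreciable base = $74,539 − $9,000 = $65,539.
Year 1: ⌊$74,539 × 125%/10⌋ = $9,317. Book value $65,222.
Year 2: ⌊$65,222 × 125%/10⌋ = $8,152. Book value $57,070.
Year 3: ⌊$57,070 × 125%/10⌋ = $7,133. Book value $49,937.
Year 4: ⌊$49,937 × 125%/10⌋ = $6,242. Book value $43,695.
Year 5: ⌊$43,695 × 125%/10⌋ = $5,461. Book value $38,234.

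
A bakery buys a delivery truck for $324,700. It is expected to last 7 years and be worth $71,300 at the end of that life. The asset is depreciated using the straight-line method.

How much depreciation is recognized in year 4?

$36,200

Depreciable base = $324,700 − $71,300 = $253,400.
Annual expense = $253,400 / 7 = $36,200.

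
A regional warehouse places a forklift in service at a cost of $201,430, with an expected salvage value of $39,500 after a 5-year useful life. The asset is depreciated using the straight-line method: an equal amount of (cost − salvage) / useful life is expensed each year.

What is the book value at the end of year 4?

Depreciable base = $201,430 − $39,500 = $161,930.
Annual expense = $161,930 / 5 = $32,386.
End of year 1: book value $169,044.
End of year 2: book value $136,658.
End of year 3: book value $104,272.
End of year 4: book value $71,886.

$71,886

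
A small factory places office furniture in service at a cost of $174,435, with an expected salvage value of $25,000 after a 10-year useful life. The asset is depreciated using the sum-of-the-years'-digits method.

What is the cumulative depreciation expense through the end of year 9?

$146,718

Depreciable base = $174,435 − $25,000 = $149,435.
Sum of the years' digits = 10+9+8+7+6+5+4+3+2+1 = 55.
Year 1: $149,435 × 10/55 = $27,170. Book value $147,265.
Year 2: $149,435 × 9/55 = $24,453. Book value $122,812.
Year 3: $149,435 × 8/55 = $21,736. Book value $101,076.
Year 4: $149,435 × 7/55 = $19,019. Book value $82,057.
Year 5: $149,435 × 6/55 = $16,302. Book value $65,755.
Year 6: $149,435 × 5/55 = $13,585. Book value $52,170.
Year 7: $149,435 × 4/55 = $10,868. Book value $41,302.
Year 8: $149,435 × 3/55 = $8,151. Book value $33,151.
Year 9: $149,435 × 2/55 = $5,434. Book value $27,717.
Accumulated through year 9 = $174,435 − $27,717 = $146,718.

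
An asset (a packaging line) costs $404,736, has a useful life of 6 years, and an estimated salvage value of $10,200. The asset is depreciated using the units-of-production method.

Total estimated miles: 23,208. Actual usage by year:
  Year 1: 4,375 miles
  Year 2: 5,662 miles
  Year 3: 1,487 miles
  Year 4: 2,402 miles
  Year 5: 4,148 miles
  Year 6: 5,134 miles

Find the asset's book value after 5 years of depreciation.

Depreciable base = $404,736 − $10,200 = $394,536.
Rate = $394,536 / 23,208 miles = $17 per mile.
Year 1: 4,375 × $17 = $74,375. Book value $330,361.
Year 2: 5,662 × $17 = $96,254. Book value $234,107.
Year 3: 1,487 × $17 = $25,279. Book value $208,828.
Year 4: 2,402 × $17 = $40,834. Book value $167,994.
Year 5: 4,148 × $17 = $70,516. Book value $97,478.

$97,478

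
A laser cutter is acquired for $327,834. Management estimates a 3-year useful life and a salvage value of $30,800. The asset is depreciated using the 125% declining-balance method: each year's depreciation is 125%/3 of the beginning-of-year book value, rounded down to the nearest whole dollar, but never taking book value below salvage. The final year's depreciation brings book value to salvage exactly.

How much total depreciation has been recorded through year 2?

Depreciable base = $327,834 − $30,800 = $297,034.
Year 1: ⌊$327,834 × 125%/3⌋ = $136,597. Book value $191,237.
Year 2: ⌊$191,237 × 125%/3⌋ = $79,682. Book value $111,555.
Accumulated through year 2 = $327,834 − $111,555 = $216,279.

$216,279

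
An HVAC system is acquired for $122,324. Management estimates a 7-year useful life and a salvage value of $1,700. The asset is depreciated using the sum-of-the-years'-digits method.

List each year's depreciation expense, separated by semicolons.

Depreciable base = $122,324 − $1,700 = $120,624.
Sum of the years' digits = 7+6+5+4+3+2+1 = 28.
Year 1: $120,624 × 7/28 = $30,156. Book value $92,168.
Year 2: $120,624 × 6/28 = $25,848. Book value $66,320.
Year 3: $120,624 × 5/28 = $21,540. Book value $44,780.
Year 4: $120,624 × 4/28 = $17,232. Book value $27,548.
Year 5: $120,624 × 3/28 = $12,924. Book value $14,624.
Year 6: $120,624 × 2/28 = $8,616. Book value $6,008.
Year 7: $120,624 × 1/28 = $4,308. Book value $1,700.

$30,156; $25,848; $21,540; $17,232; $12,924; $8,616; $4,308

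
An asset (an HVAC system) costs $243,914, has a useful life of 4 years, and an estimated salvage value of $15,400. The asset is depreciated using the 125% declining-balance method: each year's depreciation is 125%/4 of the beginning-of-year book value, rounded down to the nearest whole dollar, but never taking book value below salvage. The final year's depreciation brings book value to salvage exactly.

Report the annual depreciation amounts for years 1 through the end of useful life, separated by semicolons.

$76,223; $52,403; $36,027; $63,861

Depreciable base = $243,914 − $15,400 = $228,514.
Year 1: ⌊$243,914 × 125%/4⌋ = $76,223. Book value $167,691.
Year 2: ⌊$167,691 × 125%/4⌋ = $52,403. Book value $115,288.
Year 3: ⌊$115,288 × 125%/4⌋ = $36,027. Book value $79,261.
Year 4 (final): $79,261 − $15,400 = $63,861. Book value $15,400.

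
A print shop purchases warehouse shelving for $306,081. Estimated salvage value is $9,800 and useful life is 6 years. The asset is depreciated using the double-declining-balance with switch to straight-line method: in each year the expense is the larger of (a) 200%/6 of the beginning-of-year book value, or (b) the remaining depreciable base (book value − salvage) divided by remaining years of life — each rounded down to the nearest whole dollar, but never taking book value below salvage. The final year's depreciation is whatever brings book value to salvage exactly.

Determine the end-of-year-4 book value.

Depreciable base = $306,081 − $9,800 = $296,281.
Year 1: DB = ⌊$306,081 × 200%/6⌋ = $102,027; SL = ⌊$296,281/6⌋ = $49,380 → take DB $102,027. Book value $204,054.
Year 2: DB = ⌊$204,054 × 200%/6⌋ = $68,018; SL = ⌊$194,254/5⌋ = $38,850 → take DB $68,018. Book value $136,036.
Year 3: DB = ⌊$136,036 × 200%/6⌋ = $45,345; SL = ⌊$126,236/4⌋ = $31,559 → take DB $45,345. Book value $90,691.
Year 4: DB = ⌊$90,691 × 200%/6⌋ = $30,230; SL = ⌊$80,891/3⌋ = $26,963 → take DB $30,230. Book value $60,461.

$60,461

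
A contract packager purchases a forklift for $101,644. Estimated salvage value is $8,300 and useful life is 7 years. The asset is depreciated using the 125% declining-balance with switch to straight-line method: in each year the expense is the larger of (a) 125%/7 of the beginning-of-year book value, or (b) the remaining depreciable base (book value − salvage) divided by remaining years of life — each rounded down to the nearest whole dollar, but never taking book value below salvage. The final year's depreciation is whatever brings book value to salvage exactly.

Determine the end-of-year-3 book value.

$56,338

Depreciable base = $101,644 − $8,300 = $93,344.
Year 1: DB = ⌊$101,644 × 125%/7⌋ = $18,150; SL = ⌊$93,344/7⌋ = $13,334 → take DB $18,150. Book value $83,494.
Year 2: DB = ⌊$83,494 × 125%/7⌋ = $14,909; SL = ⌊$75,194/6⌋ = $12,532 → take DB $14,909. Book value $68,585.
Year 3: DB = ⌊$68,585 × 125%/7⌋ = $12,247; SL = ⌊$60,285/5⌋ = $12,057 → take DB $12,247. Book value $56,338.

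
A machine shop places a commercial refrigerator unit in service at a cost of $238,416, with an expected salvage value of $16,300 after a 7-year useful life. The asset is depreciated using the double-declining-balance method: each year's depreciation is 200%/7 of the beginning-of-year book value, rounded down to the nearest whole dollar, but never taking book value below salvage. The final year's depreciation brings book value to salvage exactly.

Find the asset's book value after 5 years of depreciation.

$44,331

Depreciable base = $238,416 − $16,300 = $222,116.
Year 1: ⌊$238,416 × 200%/7⌋ = $68,118. Book value $170,298.
Year 2: ⌊$170,298 × 200%/7⌋ = $48,656. Book value $121,642.
Year 3: ⌊$121,642 × 200%/7⌋ = $34,754. Book value $86,888.
Year 4: ⌊$86,888 × 200%/7⌋ = $24,825. Book value $62,063.
Year 5: ⌊$62,063 × 200%/7⌋ = $17,732. Book value $44,331.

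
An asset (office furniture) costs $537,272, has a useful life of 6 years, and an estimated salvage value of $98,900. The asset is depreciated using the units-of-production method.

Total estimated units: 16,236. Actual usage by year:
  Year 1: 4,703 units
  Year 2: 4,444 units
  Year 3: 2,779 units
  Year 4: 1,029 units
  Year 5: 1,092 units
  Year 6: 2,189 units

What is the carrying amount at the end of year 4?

Depreciable base = $537,272 − $98,900 = $438,372.
Rate = $438,372 / 16,236 units = $27 per unit.
Year 1: 4,703 × $27 = $126,981. Book value $410,291.
Year 2: 4,444 × $27 = $119,988. Book value $290,303.
Year 3: 2,779 × $27 = $75,033. Book value $215,270.
Year 4: 1,029 × $27 = $27,783. Book value $187,487.

$187,487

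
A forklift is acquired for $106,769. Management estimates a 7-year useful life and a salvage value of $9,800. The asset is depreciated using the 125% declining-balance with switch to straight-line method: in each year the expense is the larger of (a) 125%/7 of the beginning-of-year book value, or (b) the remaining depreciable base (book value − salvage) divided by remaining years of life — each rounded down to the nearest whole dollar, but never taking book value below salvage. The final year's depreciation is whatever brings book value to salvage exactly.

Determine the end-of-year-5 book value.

Depreciable base = $106,769 − $9,800 = $96,969.
Year 1: DB = ⌊$106,769 × 125%/7⌋ = $19,065; SL = ⌊$96,969/7⌋ = $13,852 → take DB $19,065. Book value $87,704.
Year 2: DB = ⌊$87,704 × 125%/7⌋ = $15,661; SL = ⌊$77,904/6⌋ = $12,984 → take DB $15,661. Book value $72,043.
Year 3: DB = ⌊$72,043 × 125%/7⌋ = $12,864; SL = ⌊$62,243/5⌋ = $12,448 → take DB $12,864. Book value $59,179.
Year 4: DB = ⌊$59,179 × 125%/7⌋ = $10,567; SL = ⌊$49,379/4⌋ = $12,344 → take SL $12,344. Book value $46,835.
Year 5: DB = ⌊$46,835 × 125%/7⌋ = $8,363; SL = ⌊$37,035/3⌋ = $12,345 → take SL $12,345. Book value $34,490.

$34,490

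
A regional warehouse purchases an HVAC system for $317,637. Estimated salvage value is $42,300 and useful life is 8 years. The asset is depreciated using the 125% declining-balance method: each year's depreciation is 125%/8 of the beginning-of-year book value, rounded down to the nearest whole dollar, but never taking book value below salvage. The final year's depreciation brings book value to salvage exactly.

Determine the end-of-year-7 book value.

Depreciable base = $317,637 − $42,300 = $275,337.
Year 1: ⌊$317,637 × 125%/8⌋ = $49,630. Book value $268,007.
Year 2: ⌊$268,007 × 125%/8⌋ = $41,876. Book value $226,131.
Year 3: ⌊$226,131 × 125%/8⌋ = $35,332. Book value $190,799.
Year 4: ⌊$190,799 × 125%/8⌋ = $29,812. Book value $160,987.
Year 5: ⌊$160,987 × 125%/8⌋ = $25,154. Book value $135,833.
Year 6: ⌊$135,833 × 125%/8⌋ = $21,223. Book value $114,610.
Year 7: ⌊$114,610 × 125%/8⌋ = $17,907. Book value $96,703.

$96,703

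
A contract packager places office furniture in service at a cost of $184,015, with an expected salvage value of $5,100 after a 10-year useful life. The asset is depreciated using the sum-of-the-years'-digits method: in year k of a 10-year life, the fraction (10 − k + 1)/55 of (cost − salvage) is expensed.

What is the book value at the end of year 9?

Depreciable base = $184,015 − $5,100 = $178,915.
Sum of the years' digits = 10+9+8+7+6+5+4+3+2+1 = 55.
Year 1: $178,915 × 10/55 = $32,530. Book value $151,485.
Year 2: $178,915 × 9/55 = $29,277. Book value $122,208.
Year 3: $178,915 × 8/55 = $26,024. Book value $96,184.
Year 4: $178,915 × 7/55 = $22,771. Book value $73,413.
Year 5: $178,915 × 6/55 = $19,518. Book value $53,895.
Year 6: $178,915 × 5/55 = $16,265. Book value $37,630.
Year 7: $178,915 × 4/55 = $13,012. Book value $24,618.
Year 8: $178,915 × 3/55 = $9,759. Book value $14,859.
Year 9: $178,915 × 2/55 = $6,506. Book value $8,353.

$8,353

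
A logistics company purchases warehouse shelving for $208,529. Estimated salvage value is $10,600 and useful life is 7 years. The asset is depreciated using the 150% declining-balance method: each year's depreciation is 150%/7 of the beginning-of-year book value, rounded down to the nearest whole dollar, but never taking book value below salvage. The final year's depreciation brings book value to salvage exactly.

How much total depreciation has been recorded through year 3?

Depreciable base = $208,529 − $10,600 = $197,929.
Year 1: ⌊$208,529 × 150%/7⌋ = $44,684. Book value $163,845.
Year 2: ⌊$163,845 × 150%/7⌋ = $35,109. Book value $128,736.
Year 3: ⌊$128,736 × 150%/7⌋ = $27,586. Book value $101,150.
Accumulated through year 3 = $208,529 − $101,150 = $107,379.

$107,379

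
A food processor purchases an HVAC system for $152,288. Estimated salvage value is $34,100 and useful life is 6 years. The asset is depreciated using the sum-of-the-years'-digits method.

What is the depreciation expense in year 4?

$16,884

Depreciable base = $152,288 − $34,100 = $118,188.
Sum of the years' digits = 6+5+4+3+2+1 = 21.
Year 1: $118,188 × 6/21 = $33,768. Book value $118,520.
Year 2: $118,188 × 5/21 = $28,140. Book value $90,380.
Year 3: $118,188 × 4/21 = $22,512. Book value $67,868.
Year 4: $118,188 × 3/21 = $16,884. Book value $50,984.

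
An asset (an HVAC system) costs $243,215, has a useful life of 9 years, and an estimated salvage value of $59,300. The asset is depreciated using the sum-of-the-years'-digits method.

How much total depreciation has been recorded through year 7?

Depreciable base = $243,215 − $59,300 = $183,915.
Sum of the years' digits = 9+8+7+6+5+4+3+2+1 = 45.
Year 1: $183,915 × 9/45 = $36,783. Book value $206,432.
Year 2: $183,915 × 8/45 = $32,696. Book value $173,736.
Year 3: $183,915 × 7/45 = $28,609. Book value $145,127.
Year 4: $183,915 × 6/45 = $24,522. Book value $120,605.
Year 5: $183,915 × 5/45 = $20,435. Book value $100,170.
Year 6: $183,915 × 4/45 = $16,348. Book value $83,822.
Year 7: $183,915 × 3/45 = $12,261. Book value $71,561.
Accumulated through year 7 = $243,215 − $71,561 = $171,654.

$171,654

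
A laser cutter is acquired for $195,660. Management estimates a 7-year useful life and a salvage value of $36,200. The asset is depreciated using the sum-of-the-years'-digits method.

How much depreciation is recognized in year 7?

Depreciable base = $195,660 − $36,200 = $159,460.
Sum of the years' digits = 7+6+5+4+3+2+1 = 28.
Year 1: $159,460 × 7/28 = $39,865. Book value $155,795.
Year 2: $159,460 × 6/28 = $34,170. Book value $121,625.
Year 3: $159,460 × 5/28 = $28,475. Book value $93,150.
Year 4: $159,460 × 4/28 = $22,780. Book value $70,370.
Year 5: $159,460 × 3/28 = $17,085. Book value $53,285.
Year 6: $159,460 × 2/28 = $11,390. Book value $41,895.
Year 7: $159,460 × 1/28 = $5,695. Book value $36,200.

$5,695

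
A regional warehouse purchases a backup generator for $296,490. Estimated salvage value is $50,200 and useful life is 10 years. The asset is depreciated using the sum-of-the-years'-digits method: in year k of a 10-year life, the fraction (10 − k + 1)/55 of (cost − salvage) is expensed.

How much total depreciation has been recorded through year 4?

$152,252

Depreciable base = $296,490 − $50,200 = $246,290.
Sum of the years' digits = 10+9+8+7+6+5+4+3+2+1 = 55.
Year 1: $246,290 × 10/55 = $44,780. Book value $251,710.
Year 2: $246,290 × 9/55 = $40,302. Book value $211,408.
Year 3: $246,290 × 8/55 = $35,824. Book value $175,584.
Year 4: $246,290 × 7/55 = $31,346. Book value $144,238.
Accumulated through year 4 = $296,490 − $144,238 = $152,252.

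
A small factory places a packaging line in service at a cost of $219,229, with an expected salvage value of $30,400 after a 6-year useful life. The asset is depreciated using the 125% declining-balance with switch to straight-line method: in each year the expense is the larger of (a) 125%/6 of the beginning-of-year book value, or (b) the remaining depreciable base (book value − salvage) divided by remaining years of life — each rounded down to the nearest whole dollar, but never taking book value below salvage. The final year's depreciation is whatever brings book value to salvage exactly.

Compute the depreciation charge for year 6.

Depreciable base = $219,229 − $30,400 = $188,829.
Year 1: DB = ⌊$219,229 × 125%/6⌋ = $45,672; SL = ⌊$188,829/6⌋ = $31,471 → take DB $45,672. Book value $173,557.
Year 2: DB = ⌊$173,557 × 125%/6⌋ = $36,157; SL = ⌊$143,157/5⌋ = $28,631 → take DB $36,157. Book value $137,400.
Year 3: DB = ⌊$137,400 × 125%/6⌋ = $28,625; SL = ⌊$107,000/4⌋ = $26,750 → take DB $28,625. Book value $108,775.
Year 4: DB = ⌊$108,775 × 125%/6⌋ = $22,661; SL = ⌊$78,375/3⌋ = $26,125 → take SL $26,125. Book value $82,650.
Year 5: DB = ⌊$82,650 × 125%/6⌋ = $17,218; SL = ⌊$52,250/2⌋ = $26,125 → take SL $26,125. Book value $56,525.
Year 6 (final): $56,525 − $30,400 = $26,125. Book value $30,400.

$26,125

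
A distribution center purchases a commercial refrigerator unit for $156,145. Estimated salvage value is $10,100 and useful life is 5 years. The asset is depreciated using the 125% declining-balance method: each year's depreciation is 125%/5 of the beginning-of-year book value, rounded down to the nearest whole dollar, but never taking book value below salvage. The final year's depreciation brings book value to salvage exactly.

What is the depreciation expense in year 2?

Depreciable base = $156,145 − $10,100 = $146,045.
Year 1: ⌊$156,145 × 125%/5⌋ = $39,036. Book value $117,109.
Year 2: ⌊$117,109 × 125%/5⌋ = $29,277. Book value $87,832.

$29,277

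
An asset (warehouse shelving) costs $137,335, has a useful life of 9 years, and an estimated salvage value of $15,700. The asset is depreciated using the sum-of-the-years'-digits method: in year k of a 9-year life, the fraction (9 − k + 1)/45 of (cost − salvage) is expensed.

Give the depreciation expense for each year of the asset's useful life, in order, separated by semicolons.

$24,327; $21,624; $18,921; $16,218; $13,515; $10,812; $8,109; $5,406; $2,703

Depreciable base = $137,335 − $15,700 = $121,635.
Sum of the years' digits = 9+8+7+6+5+4+3+2+1 = 45.
Year 1: $121,635 × 9/45 = $24,327. Book value $113,008.
Year 2: $121,635 × 8/45 = $21,624. Book value $91,384.
Year 3: $121,635 × 7/45 = $18,921. Book value $72,463.
Year 4: $121,635 × 6/45 = $16,218. Book value $56,245.
Year 5: $121,635 × 5/45 = $13,515. Book value $42,730.
Year 6: $121,635 × 4/45 = $10,812. Book value $31,918.
Year 7: $121,635 × 3/45 = $8,109. Book value $23,809.
Year 8: $121,635 × 2/45 = $5,406. Book value $18,403.
Year 9: $121,635 × 1/45 = $2,703. Book value $15,700.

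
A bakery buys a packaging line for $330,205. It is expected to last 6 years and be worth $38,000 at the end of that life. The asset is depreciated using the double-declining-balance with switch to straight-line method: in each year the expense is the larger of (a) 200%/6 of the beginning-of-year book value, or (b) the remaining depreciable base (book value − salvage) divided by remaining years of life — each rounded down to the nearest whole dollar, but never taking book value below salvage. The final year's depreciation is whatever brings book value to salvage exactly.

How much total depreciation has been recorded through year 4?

Depreciable base = $330,205 − $38,000 = $292,205.
Year 1: DB = ⌊$330,205 × 200%/6⌋ = $110,068; SL = ⌊$292,205/6⌋ = $48,700 → take DB $110,068. Book value $220,137.
Year 2: DB = ⌊$220,137 × 200%/6⌋ = $73,379; SL = ⌊$182,137/5⌋ = $36,427 → take DB $73,379. Book value $146,758.
Year 3: DB = ⌊$146,758 × 200%/6⌋ = $48,919; SL = ⌊$108,758/4⌋ = $27,189 → take DB $48,919. Book value $97,839.
Year 4: DB = ⌊$97,839 × 200%/6⌋ = $32,613; SL = ⌊$59,839/3⌋ = $19,946 → take DB $32,613. Book value $65,226.
Accumulated through year 4 = $330,205 − $65,226 = $264,979.

$264,979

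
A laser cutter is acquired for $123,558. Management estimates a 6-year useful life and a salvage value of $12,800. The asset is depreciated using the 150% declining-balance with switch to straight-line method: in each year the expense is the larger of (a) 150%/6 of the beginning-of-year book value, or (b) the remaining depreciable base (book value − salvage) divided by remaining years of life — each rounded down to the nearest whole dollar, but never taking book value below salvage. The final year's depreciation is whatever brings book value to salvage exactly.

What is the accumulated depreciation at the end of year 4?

Depreciable base = $123,558 − $12,800 = $110,758.
Year 1: DB = ⌊$123,558 × 150%/6⌋ = $30,889; SL = ⌊$110,758/6⌋ = $18,459 → take DB $30,889. Book value $92,669.
Year 2: DB = ⌊$92,669 × 150%/6⌋ = $23,167; SL = ⌊$79,869/5⌋ = $15,973 → take DB $23,167. Book value $69,502.
Year 3: DB = ⌊$69,502 × 150%/6⌋ = $17,375; SL = ⌊$56,702/4⌋ = $14,175 → take DB $17,375. Book value $52,127.
Year 4: DB = ⌊$52,127 × 150%/6⌋ = $13,031; SL = ⌊$39,327/3⌋ = $13,109 → take SL $13,109. Book value $39,018.
Accumulated through year 4 = $123,558 − $39,018 = $84,540.

$84,540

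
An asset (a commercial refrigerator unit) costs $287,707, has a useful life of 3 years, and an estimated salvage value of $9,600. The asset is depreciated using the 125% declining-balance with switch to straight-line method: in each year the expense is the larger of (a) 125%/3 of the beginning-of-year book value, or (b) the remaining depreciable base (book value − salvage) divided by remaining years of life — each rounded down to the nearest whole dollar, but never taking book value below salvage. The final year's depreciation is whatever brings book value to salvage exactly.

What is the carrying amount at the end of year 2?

$88,715

Depreciable base = $287,707 − $9,600 = $278,107.
Year 1: DB = ⌊$287,707 × 125%/3⌋ = $119,877; SL = ⌊$278,107/3⌋ = $92,702 → take DB $119,877. Book value $167,830.
Year 2: DB = ⌊$167,830 × 125%/3⌋ = $69,929; SL = ⌊$158,230/2⌋ = $79,115 → take SL $79,115. Book value $88,715.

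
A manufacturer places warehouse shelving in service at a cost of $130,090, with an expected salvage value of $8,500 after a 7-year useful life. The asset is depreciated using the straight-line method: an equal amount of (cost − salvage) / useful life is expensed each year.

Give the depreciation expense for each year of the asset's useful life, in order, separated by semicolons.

Depreciable base = $130,090 − $8,500 = $121,590.
Annual expense = $121,590 / 7 = $17,370.
End of year 1: book value $112,720.
End of year 2: book value $95,350.
End of year 3: book value $77,980.
End of year 4: book value $60,610.
End of year 5: book value $43,240.
End of year 6: book value $25,870.
End of year 7: book value $8,500.

$17,370; $17,370; $17,370; $17,370; $17,370; $17,370; $17,370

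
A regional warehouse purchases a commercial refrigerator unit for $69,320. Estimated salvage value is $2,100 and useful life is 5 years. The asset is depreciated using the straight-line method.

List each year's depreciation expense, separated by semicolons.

$13,444; $13,444; $13,444; $13,444; $13,444

Depreciable base = $69,320 − $2,100 = $67,220.
Annual expense = $67,220 / 5 = $13,444.
End of year 1: book value $55,876.
End of year 2: book value $42,432.
End of year 3: book value $28,988.
End of year 4: book value $15,544.
End of year 5: book value $2,100.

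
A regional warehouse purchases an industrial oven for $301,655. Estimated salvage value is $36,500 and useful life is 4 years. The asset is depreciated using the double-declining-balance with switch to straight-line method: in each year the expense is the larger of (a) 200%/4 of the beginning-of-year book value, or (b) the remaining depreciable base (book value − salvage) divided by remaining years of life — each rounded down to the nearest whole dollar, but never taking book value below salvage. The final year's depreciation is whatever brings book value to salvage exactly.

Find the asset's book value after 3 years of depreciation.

Depreciable base = $301,655 − $36,500 = $265,155.
Year 1: DB = ⌊$301,655 × 200%/4⌋ = $150,827; SL = ⌊$265,155/4⌋ = $66,288 → take DB $150,827. Book value $150,828.
Year 2: DB = ⌊$150,828 × 200%/4⌋ = $75,414; SL = ⌊$114,328/3⌋ = $38,109 → take DB $75,414. Book value $75,414.
Year 3: DB = ⌊$75,414 × 200%/4⌋ = $37,707; SL = ⌊$38,914/2⌋ = $19,457 → take DB $37,707. Book value $37,707.

$37,707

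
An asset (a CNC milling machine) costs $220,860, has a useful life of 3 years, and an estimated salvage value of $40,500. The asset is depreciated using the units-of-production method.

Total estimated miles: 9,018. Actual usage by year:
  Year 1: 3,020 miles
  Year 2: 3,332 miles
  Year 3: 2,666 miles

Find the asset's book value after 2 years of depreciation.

Depreciable base = $220,860 − $40,500 = $180,360.
Rate = $180,360 / 9,018 miles = $20 per mile.
Year 1: 3,020 × $20 = $60,400. Book value $160,460.
Year 2: 3,332 × $20 = $66,640. Book value $93,820.

$93,820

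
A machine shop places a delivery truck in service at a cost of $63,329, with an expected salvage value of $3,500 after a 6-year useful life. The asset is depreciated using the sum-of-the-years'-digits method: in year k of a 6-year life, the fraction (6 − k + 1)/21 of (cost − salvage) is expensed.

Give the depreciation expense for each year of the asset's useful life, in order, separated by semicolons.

$17,094; $14,245; $11,396; $8,547; $5,698; $2,849

Depreciable base = $63,329 − $3,500 = $59,829.
Sum of the years' digits = 6+5+4+3+2+1 = 21.
Year 1: $59,829 × 6/21 = $17,094. Book value $46,235.
Year 2: $59,829 × 5/21 = $14,245. Book value $31,990.
Year 3: $59,829 × 4/21 = $11,396. Book value $20,594.
Year 4: $59,829 × 3/21 = $8,547. Book value $12,047.
Year 5: $59,829 × 2/21 = $5,698. Book value $6,349.
Year 6: $59,829 × 1/21 = $2,849. Book value $3,500.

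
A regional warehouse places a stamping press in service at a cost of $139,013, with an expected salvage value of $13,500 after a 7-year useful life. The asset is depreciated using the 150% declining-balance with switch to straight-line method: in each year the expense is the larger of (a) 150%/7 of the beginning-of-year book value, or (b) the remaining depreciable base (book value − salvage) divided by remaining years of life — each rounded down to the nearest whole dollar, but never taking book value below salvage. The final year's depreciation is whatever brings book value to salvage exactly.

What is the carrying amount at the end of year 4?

Depreciable base = $139,013 − $13,500 = $125,513.
Year 1: DB = ⌊$139,013 × 150%/7⌋ = $29,788; SL = ⌊$125,513/7⌋ = $17,930 → take DB $29,788. Book value $109,225.
Year 2: DB = ⌊$109,225 × 150%/7⌋ = $23,405; SL = ⌊$95,725/6⌋ = $15,954 → take DB $23,405. Book value $85,820.
Year 3: DB = ⌊$85,820 × 150%/7⌋ = $18,390; SL = ⌊$72,320/5⌋ = $14,464 → take DB $18,390. Book value $67,430.
Year 4: DB = ⌊$67,430 × 150%/7⌋ = $14,449; SL = ⌊$53,930/4⌋ = $13,482 → take DB $14,449. Book value $52,981.

$52,981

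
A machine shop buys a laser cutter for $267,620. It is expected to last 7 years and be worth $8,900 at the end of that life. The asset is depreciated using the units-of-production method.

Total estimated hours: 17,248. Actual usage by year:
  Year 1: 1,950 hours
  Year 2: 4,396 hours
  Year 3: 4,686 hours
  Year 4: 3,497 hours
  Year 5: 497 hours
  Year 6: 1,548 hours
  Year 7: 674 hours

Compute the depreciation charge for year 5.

$7,455

Depreciable base = $267,620 − $8,900 = $258,720.
Rate = $258,720 / 17,248 hours = $15 per hour.
Year 1: 1,950 × $15 = $29,250. Book value $238,370.
Year 2: 4,396 × $15 = $65,940. Book value $172,430.
Year 3: 4,686 × $15 = $70,290. Book value $102,140.
Year 4: 3,497 × $15 = $52,455. Book value $49,685.
Year 5: 497 × $15 = $7,455. Book value $42,230.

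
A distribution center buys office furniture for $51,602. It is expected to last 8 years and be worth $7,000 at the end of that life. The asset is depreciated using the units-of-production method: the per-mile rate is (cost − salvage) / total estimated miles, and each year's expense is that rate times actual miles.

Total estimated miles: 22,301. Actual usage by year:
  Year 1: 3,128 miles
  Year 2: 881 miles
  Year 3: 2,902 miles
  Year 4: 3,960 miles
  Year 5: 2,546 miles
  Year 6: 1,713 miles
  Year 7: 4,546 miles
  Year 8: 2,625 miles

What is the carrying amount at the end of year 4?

$29,860

Depreciable base = $51,602 − $7,000 = $44,602.
Rate = $44,602 / 22,301 miles = $2 per mile.
Year 1: 3,128 × $2 = $6,256. Book value $45,346.
Year 2: 881 × $2 = $1,762. Book value $43,584.
Year 3: 2,902 × $2 = $5,804. Book value $37,780.
Year 4: 3,960 × $2 = $7,920. Book value $29,860.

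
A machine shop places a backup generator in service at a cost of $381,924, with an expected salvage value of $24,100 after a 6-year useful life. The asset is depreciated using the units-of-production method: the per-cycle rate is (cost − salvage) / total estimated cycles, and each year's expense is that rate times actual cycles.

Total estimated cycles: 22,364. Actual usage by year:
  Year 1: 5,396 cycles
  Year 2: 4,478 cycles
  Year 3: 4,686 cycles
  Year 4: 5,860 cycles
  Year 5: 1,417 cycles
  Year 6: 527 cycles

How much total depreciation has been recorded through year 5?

Depreciable base = $381,924 − $24,100 = $357,824.
Rate = $357,824 / 22,364 cycles = $16 per cycle.
Year 1: 5,396 × $16 = $86,336. Book value $295,588.
Year 2: 4,478 × $16 = $71,648. Book value $223,940.
Year 3: 4,686 × $16 = $74,976. Book value $148,964.
Year 4: 5,860 × $16 = $93,760. Book value $55,204.
Year 5: 1,417 × $16 = $22,672. Book value $32,532.
Accumulated through year 5 = $381,924 − $32,532 = $349,392.

$349,392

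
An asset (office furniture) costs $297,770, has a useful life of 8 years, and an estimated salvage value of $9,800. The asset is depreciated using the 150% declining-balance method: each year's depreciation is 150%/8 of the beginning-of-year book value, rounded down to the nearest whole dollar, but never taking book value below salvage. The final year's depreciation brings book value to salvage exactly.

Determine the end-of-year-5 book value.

$105,439

Depreciable base = $297,770 − $9,800 = $287,970.
Year 1: ⌊$297,770 × 150%/8⌋ = $55,831. Book value $241,939.
Year 2: ⌊$241,939 × 150%/8⌋ = $45,363. Book value $196,576.
Year 3: ⌊$196,576 × 150%/8⌋ = $36,858. Book value $159,718.
Year 4: ⌊$159,718 × 150%/8⌋ = $29,947. Book value $129,771.
Year 5: ⌊$129,771 × 150%/8⌋ = $24,332. Book value $105,439.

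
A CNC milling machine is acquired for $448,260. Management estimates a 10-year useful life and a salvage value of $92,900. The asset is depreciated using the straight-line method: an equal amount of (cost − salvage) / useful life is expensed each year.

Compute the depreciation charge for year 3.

$35,536

Depreciable base = $448,260 − $92,900 = $355,360.
Annual expense = $355,360 / 10 = $35,536.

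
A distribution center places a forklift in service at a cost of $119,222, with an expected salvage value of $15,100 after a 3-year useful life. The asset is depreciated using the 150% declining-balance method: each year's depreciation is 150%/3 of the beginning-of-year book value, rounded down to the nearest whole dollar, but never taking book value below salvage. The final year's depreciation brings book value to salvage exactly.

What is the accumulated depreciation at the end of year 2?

Depreciable base = $119,222 − $15,100 = $104,122.
Year 1: ⌊$119,222 × 150%/3⌋ = $59,611. Book value $59,611.
Year 2: ⌊$59,611 × 150%/3⌋ = $29,805. Book value $29,806.
Accumulated through year 2 = $119,222 − $29,806 = $89,416.

$89,416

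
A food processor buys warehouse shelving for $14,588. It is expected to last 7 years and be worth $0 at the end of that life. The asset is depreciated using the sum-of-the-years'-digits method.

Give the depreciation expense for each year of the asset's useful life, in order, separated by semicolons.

$3,647; $3,126; $2,605; $2,084; $1,563; $1,042; $521

Depreciable base = $14,588 − $0 = $14,588.
Sum of the years' digits = 7+6+5+4+3+2+1 = 28.
Year 1: $14,588 × 7/28 = $3,647. Book value $10,941.
Year 2: $14,588 × 6/28 = $3,126. Book value $7,815.
Year 3: $14,588 × 5/28 = $2,605. Book value $5,210.
Year 4: $14,588 × 4/28 = $2,084. Book value $3,126.
Year 5: $14,588 × 3/28 = $1,563. Book value $1,563.
Year 6: $14,588 × 2/28 = $1,042. Book value $521.
Year 7: $14,588 × 1/28 = $521. Book value $0.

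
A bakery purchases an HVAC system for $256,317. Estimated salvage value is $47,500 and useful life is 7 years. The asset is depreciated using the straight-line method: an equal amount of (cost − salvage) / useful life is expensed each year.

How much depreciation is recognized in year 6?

$29,831

Depreciable base = $256,317 − $47,500 = $208,817.
Annual expense = $208,817 / 7 = $29,831.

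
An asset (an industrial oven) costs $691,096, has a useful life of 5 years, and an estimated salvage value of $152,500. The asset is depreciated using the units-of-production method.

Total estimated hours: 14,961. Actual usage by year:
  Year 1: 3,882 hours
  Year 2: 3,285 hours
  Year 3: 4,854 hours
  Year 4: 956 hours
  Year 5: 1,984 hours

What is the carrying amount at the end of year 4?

$223,924

Depreciable base = $691,096 − $152,500 = $538,596.
Rate = $538,596 / 14,961 hours = $36 per hour.
Year 1: 3,882 × $36 = $139,752. Book value $551,344.
Year 2: 3,285 × $36 = $118,260. Book value $433,084.
Year 3: 4,854 × $36 = $174,744. Book value $258,340.
Year 4: 956 × $36 = $34,416. Book value $223,924.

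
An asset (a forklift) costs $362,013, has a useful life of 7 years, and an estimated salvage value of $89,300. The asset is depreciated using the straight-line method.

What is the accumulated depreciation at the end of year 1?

Depreciable base = $362,013 − $89,300 = $272,713.
Annual expense = $272,713 / 7 = $38,959.
End of year 1: book value $323,054.
Accumulated through year 1 = $362,013 − $323,054 = $38,959.

$38,959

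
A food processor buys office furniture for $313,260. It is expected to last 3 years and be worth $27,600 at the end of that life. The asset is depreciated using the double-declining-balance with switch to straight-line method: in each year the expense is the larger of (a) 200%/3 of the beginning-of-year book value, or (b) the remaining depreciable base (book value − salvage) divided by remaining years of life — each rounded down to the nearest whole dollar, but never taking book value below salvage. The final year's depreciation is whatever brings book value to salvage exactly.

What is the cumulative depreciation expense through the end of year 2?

Depreciable base = $313,260 − $27,600 = $285,660.
Year 1: DB = ⌊$313,260 × 200%/3⌋ = $208,840; SL = ⌊$285,660/3⌋ = $95,220 → take DB $208,840. Book value $104,420.
Year 2: DB = ⌊$104,420 × 200%/3⌋ = $69,613; SL = ⌊$76,820/2⌋ = $38,410 → take DB $69,613. Book value $34,807.
Accumulated through year 2 = $313,260 − $34,807 = $278,453.

$278,453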